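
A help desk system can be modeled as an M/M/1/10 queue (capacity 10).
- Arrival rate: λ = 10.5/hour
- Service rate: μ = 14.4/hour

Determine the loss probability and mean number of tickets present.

ρ = λ/μ = 10.5/14.4 = 0.72917
P₀ = (1-ρ)/(1-ρ^(K+1)) = (1-0.72917)/(1-0.72917^11) = 0.2708/0.9690 = 0.2795
P_K = P₀×ρ^K = 0.2795 × 0.72917^10 = 0.2795 × 0.04249 = 0.01188
Blocking probability P_10 = 0.01188 (1.19%)
L = ρ[1 - (K+1)ρ^K + Kρ^(K+1)] / [(1-ρ)(1-ρ^(K+1))]
L = 0.72917 × (1 - 11×0.04249 + 10×0.03098) / ((1 - 0.72917) × (1 - 0.03098)) = 2.3406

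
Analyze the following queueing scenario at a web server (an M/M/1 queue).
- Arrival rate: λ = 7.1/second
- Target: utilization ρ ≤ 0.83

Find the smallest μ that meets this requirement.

ρ = λ/μ, so μ = λ/ρ
μ ≥ 7.1/0.83 = 8.5542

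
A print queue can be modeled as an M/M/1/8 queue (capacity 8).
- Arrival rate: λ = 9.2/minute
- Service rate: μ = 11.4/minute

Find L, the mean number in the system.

ρ = λ/μ = 9.2/11.4 = 0.80702
P₀ = (1-ρ)/(1-ρ^(K+1)) = (1-0.80702)/(1-0.80702^9) = 0.1930/0.8548 = 0.2258
P_K = P₀×ρ^K = 0.2258 × 0.80702^8 = 0.2258 × 0.1799 = 0.04062
L = ρ[1 - (K+1)ρ^K + Kρ^(K+1)] / [(1-ρ)(1-ρ^(K+1))]
L = 0.80702 × (1 - 9×0.179918 + 8×0.145197) / ((1 - 0.80702) × (1 - 0.145197)) = 2.6531 jobs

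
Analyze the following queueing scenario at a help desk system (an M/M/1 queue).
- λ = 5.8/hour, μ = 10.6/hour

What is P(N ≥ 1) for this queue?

ρ = λ/μ = 5.8/10.6 = 0.5472
P(N ≥ n) = ρⁿ
P(N ≥ 1) = 0.5472^1
P(N ≥ 1) = 0.5472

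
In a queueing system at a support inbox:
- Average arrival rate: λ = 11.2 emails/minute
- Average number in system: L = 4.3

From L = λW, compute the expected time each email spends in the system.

Little's Law: L = λW, so W = L/λ
W = 4.3/11.2 = 0.3839 minutes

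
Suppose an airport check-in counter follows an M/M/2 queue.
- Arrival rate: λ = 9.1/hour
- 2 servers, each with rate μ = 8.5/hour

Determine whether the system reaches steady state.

Stability requires ρ = λ/(cμ) < 1
ρ = 9.1/(2 × 8.5) = 9.1/17.00 = 0.5353
Since 0.5353 < 1, the system is STABLE.
The servers are busy 53.53% of the time.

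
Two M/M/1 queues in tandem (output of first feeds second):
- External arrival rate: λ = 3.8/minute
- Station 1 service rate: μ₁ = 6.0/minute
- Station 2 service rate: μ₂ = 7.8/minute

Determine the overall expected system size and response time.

By Jackson's theorem, each station behaves as independent M/M/1.
Station 1: ρ₁ = 3.8/6.0 = 0.6333, L₁ = ρ₁/(1-ρ₁) = λ/(μ₁-λ) = 3.8/2.20 = 1.72727
Station 2: ρ₂ = 3.8/7.8 = 0.4872, L₂ = ρ₂/(1-ρ₂) = λ/(μ₂-λ) = 3.8/4.00 = 0.950000
Total: L = L₁ + L₂ = 1.72727 + 0.950000 = 2.67727
W = L/λ = 2.67727/3.8 = 0.7045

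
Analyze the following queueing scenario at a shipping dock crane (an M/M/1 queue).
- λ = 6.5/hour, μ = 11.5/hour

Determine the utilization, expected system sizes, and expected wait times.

Step 1: ρ = λ/μ = 6.5/11.5 = 0.5652
Step 2: L = λ/(μ-λ) = 6.5/5.00 = 1.3000
Step 3: Lq = λ²/(μ(μ-λ)) = 42.25/(11.5×5.00) = 0.7348
Step 4: W = 1/(μ-λ) = 1/5.00 = 0.2000
Step 5: Wq = λ/(μ(μ-λ)) = 6.5/(11.5×5.00) = 0.1130
Step 6: P(0) = 1-ρ = 0.4348
Verify: L = λW = 6.5×0.2000 = 1.3000 ✔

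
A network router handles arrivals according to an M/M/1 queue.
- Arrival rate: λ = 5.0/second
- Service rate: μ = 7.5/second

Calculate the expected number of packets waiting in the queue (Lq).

ρ = λ/μ = 5.0/7.5 = 0.6667
For M/M/1: Lq = λ²/(μ(μ-λ))
Lq = 25.00/(7.5 × 2.50)
Lq = 1.3333 packets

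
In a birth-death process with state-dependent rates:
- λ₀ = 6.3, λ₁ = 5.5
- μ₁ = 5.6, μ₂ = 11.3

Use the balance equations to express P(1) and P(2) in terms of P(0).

Balance equations:
State 0: λ₀P₀ = μ₁P₁ → P₁ = (λ₀/μ₁)P₀ = (6.3/5.6)P₀ = 1.1250P₀
State 1: P₂ = (λ₀λ₁)/(μ₁μ₂)P₀ = (6.3×5.5)/(5.6×11.3)P₀ = 0.5476P₀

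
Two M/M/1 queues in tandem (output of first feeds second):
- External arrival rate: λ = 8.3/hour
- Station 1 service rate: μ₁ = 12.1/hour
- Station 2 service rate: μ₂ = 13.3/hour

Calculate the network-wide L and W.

By Jackson's theorem, each station behaves as independent M/M/1.
Station 1: ρ₁ = 8.3/12.1 = 0.6860, L₁ = ρ₁/(1-ρ₁) = λ/(μ₁-λ) = 8.3/3.80 = 2.1842
Station 2: ρ₂ = 8.3/13.3 = 0.6241, L₂ = ρ₂/(1-ρ₂) = λ/(μ₂-λ) = 8.3/5.00 = 1.6600
Total: L = L₁ + L₂ = 2.1842 + 1.6600 = 3.8442
W = L/λ = 3.8442/8.3 = 0.4632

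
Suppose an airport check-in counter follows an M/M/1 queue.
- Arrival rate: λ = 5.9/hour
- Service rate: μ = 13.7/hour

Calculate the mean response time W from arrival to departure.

First, compute utilization: ρ = λ/μ = 5.9/13.7 = 0.4307
For M/M/1: W = 1/(μ-λ)
W = 1/(13.7-5.9) = 1/7.80
W = 0.1282 hours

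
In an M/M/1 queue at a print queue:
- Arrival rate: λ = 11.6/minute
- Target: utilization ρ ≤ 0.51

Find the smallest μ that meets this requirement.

ρ = λ/μ, so μ = λ/ρ
μ ≥ 11.6/0.51 = 22.7451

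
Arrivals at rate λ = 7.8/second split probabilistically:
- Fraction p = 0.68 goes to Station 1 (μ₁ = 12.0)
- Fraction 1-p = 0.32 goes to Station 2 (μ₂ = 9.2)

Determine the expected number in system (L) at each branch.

Effective rates: λ₁ = 7.8×0.68 = 5.304, λ₂ = 7.8×0.32 = 2.496
Station 1: ρ₁ = 5.304/12.0 = 0.4420, L₁ = ρ₁/(1-ρ₁) = 0.4420/(1-0.4420) = 0.7921
Station 2: ρ₂ = 2.496/9.2 = 0.2713, L₂ = ρ₂/(1-ρ₂) = 0.2713/(1-0.2713) = 0.3723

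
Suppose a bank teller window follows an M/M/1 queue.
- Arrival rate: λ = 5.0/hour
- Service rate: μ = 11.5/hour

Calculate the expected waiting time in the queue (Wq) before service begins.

First, compute utilization: ρ = λ/μ = 5.0/11.5 = 0.4348
For M/M/1: Wq = λ/(μ(μ-λ))
Wq = 5.0/(11.5 × (11.5-5.0))
Wq = 5.0/(11.5 × 6.50)
Wq = 0.06689 hours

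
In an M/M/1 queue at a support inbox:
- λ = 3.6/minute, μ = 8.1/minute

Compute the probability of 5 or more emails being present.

ρ = λ/μ = 3.6/8.1 = 0.44444
P(N ≥ n) = ρⁿ
P(N ≥ 5) = 0.44444^5
P(N ≥ 5) = 0.01734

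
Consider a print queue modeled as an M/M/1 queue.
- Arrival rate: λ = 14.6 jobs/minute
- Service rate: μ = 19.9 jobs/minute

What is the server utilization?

Server utilization: ρ = λ/μ
ρ = 14.6/19.9 = 0.7337
The server is busy 73.37% of the time.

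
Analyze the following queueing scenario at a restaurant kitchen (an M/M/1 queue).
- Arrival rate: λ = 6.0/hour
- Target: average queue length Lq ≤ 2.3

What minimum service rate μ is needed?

For M/M/1: Lq = λ²/(μ(μ-λ))
Need Lq ≤ 2.3, i.e. μ(μ-λ) ≥ λ²/2.3
μ² - 6.0μ - 36.00/2.3 ≥ 0  →  μ² - 6.0μ - 15.65217 ≥ 0
Quadratic formula (positive root): μ = [λ + √(λ² + 4×15.65217)]/2
Discriminant: 36.00 + 4×15.65217 = 98.6087, √98.6087 = 9.9302
μ ≥ (6.0 + 9.9302)/2 = 7.9651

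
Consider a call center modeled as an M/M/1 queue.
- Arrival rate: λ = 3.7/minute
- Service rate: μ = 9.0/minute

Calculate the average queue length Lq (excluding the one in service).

ρ = λ/μ = 3.7/9.0 = 0.4111
For M/M/1: Lq = λ²/(μ(μ-λ))
Lq = 13.69/(9.0 × 5.30)
Lq = 0.2870 calls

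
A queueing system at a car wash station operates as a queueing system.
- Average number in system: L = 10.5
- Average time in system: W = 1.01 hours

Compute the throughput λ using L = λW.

Little's Law: L = λW, so λ = L/W
λ = 10.5/1.01 = 10.3960 cars/hour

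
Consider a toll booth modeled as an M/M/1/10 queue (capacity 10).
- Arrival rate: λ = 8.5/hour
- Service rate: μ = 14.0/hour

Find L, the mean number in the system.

ρ = λ/μ = 8.5/14.0 = 0.60714
P₀ = (1-ρ)/(1-ρ^(K+1)) = (1-0.60714)/(1-0.60714^11) = 0.3929/0.9959 = 0.3945
P_K = P₀×ρ^K = 0.3945 × 0.60714^10 = 0.3945 × 0.006806 = 0.002685
L = ρ[1 - (K+1)ρ^K + Kρ^(K+1)] / [(1-ρ)(1-ρ^(K+1))]
L = 0.60714 × (1 - 11×0.006806 + 10×0.004132) / ((1 - 0.60714) × (1 - 0.004132)) = 1.4998 vehicles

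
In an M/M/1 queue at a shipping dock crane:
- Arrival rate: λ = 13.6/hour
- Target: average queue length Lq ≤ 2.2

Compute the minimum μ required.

For M/M/1: Lq = λ²/(μ(μ-λ))
Need Lq ≤ 2.2, i.e. μ(μ-λ) ≥ λ²/2.2
μ² - 13.6μ - 184.96/2.2 ≥ 0  →  μ² - 13.6μ - 84.07273 ≥ 0
Quadratic formula (positive root): μ = [λ + √(λ² + 4×84.07273)]/2
Discriminant: 184.96 + 4×84.07273 = 521.2509, √521.2509 = 22.8309
μ ≥ (13.6 + 22.8309)/2 = 18.2155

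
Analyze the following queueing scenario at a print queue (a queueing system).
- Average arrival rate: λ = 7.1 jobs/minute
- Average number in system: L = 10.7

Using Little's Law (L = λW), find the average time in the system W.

Little's Law: L = λW, so W = L/λ
W = 10.7/7.1 = 1.5070 minutes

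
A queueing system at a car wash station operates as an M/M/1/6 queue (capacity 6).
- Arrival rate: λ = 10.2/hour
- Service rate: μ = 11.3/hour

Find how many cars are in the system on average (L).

ρ = λ/μ = 10.2/11.3 = 0.90265
P₀ = (1-ρ)/(1-ρ^(K+1)) = (1-0.90265)/(1-0.90265^7) = 0.09735/0.5118 = 0.1902
P_K = P₀×ρ^K = 0.1902 × 0.90265^6 = 0.1902 × 0.5409 = 0.1029
L = ρ[1 - (K+1)ρ^K + Kρ^(K+1)] / [(1-ρ)(1-ρ^(K+1))]
L = 0.90265 × (1 - 7×0.540899 + 6×0.488243) / ((1 - 0.90265) × (1 - 0.488243)) = 2.5939 cars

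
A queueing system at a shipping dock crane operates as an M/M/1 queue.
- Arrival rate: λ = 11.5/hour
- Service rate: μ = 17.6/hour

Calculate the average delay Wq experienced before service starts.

First, compute utilization: ρ = λ/μ = 11.5/17.6 = 0.6534
For M/M/1: Wq = λ/(μ(μ-λ))
Wq = 11.5/(17.6 × (17.6-11.5))
Wq = 11.5/(17.6 × 6.10)
Wq = 0.1071 hours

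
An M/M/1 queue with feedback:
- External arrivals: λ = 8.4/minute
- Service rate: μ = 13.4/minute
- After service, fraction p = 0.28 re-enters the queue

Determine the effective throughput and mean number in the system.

Effective arrival rate: λ_eff = λ/(1-p) = 8.4/(1-0.28) = 8.4/0.72 = 11.66667
ρ = λ_eff/μ = 11.66667/13.4 = 0.870647
L = ρ/(1-ρ) = 0.870647/(1-0.870647) = 6.7308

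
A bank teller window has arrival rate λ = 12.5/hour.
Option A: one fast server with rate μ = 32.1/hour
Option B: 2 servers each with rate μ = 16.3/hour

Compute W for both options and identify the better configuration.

Option A: single server μ = 32.1 (M/M/1)
  ρ_A = 12.5/32.1 = 0.3894
  W_A = 1/(μ-λ) = 1/(32.1-12.5) = 1/19.60 = 0.05102

Option B: 2 servers μ = 16.3 (M/M/2)
  ρ_B = λ/(cμ) = 12.5/(2×16.3) = 0.3834
  Offered load a = λ/μ = cρ = 12.5/16.3 = 0.7669
  P₀ = [ Σₙ₌₀^1 aⁿ/n! + a^2/(2!(1-ρ)) ]⁻¹
  Σ = a^0/0! + a^1/1! = 1.0000 + 0.7669 = 1.7669
  a^2/(2!(1-ρ)) = 0.5881/(2 × 0.6166) = 0.4769
  P₀ = 1/(1.7669 + 0.4769) = 0.4457
  Lq = P₀·a^2·ρ / (2!(1-ρ)²) = 0.4457 × 0.5881 × 0.3834 / (2 × 0.3802) = 0.1322
  Wq_B = Lq/λ = 0.13218/12.5 = 0.01057
  W_B = Wq_B + 1/μ = 0.01057 + 0.06135 = 0.07192

Since W_A = 0.05102 < W_B = 0.07192, Option A (single fast server) has the shorter time in system.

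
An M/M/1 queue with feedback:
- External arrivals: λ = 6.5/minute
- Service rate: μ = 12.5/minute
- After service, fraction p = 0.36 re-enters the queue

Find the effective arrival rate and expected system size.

Effective arrival rate: λ_eff = λ/(1-p) = 6.5/(1-0.36) = 6.5/0.64 = 10.1562
ρ = λ_eff/μ = 10.1562/12.5 = 0.8125
L = ρ/(1-ρ) = 0.8125/(1-0.8125) = 4.3333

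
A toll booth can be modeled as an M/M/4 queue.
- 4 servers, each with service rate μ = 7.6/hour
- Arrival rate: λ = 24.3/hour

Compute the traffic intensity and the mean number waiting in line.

Traffic intensity: ρ = λ/(cμ) = 24.3/(4×7.6) = 0.7993
Since ρ = 0.7993 < 1, system is stable.
Offered load a = λ/μ = cρ = 24.3/7.6 = 3.1974
P₀ = [ Σₙ₌₀^3 aⁿ/n! + a^4/(4!(1-ρ)) ]⁻¹
Σ = a^0/0! + a^1/1! + a^2/2! + a^3/3! = 1.00000 + 3.19737 + 5.11158 + 5.44787 = 14.7568
a^4/(4!(1-ρ)) = 104.5131/(24 × 0.200658) = 21.7022
P₀ = 1/(14.7568 + 21.7022) = 0.02743
Lq = P₀·a^4·ρ / (4!(1-ρ)²) = 0.027428 × 104.5131 × 0.79934 / (24 × 0.040264) = 2.3712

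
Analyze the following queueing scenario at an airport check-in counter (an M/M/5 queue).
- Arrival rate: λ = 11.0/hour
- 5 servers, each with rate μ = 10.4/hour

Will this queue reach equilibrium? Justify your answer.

Stability requires ρ = λ/(cμ) < 1
ρ = 11.0/(5 × 10.4) = 11.0/52.00 = 0.2115
Since 0.2115 < 1, the system is STABLE.
The servers are busy 21.15% of the time.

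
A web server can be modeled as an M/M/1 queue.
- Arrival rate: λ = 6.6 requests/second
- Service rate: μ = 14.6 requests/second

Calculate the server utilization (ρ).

Server utilization: ρ = λ/μ
ρ = 6.6/14.6 = 0.4521
The server is busy 45.21% of the time.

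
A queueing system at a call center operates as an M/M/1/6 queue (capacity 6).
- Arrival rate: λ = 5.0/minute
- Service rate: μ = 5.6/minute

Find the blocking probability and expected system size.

ρ = λ/μ = 5.0/5.6 = 0.89286
P₀ = (1-ρ)/(1-ρ^(K+1)) = (1-0.89286)/(1-0.89286^7) = 0.1071/0.5476 = 0.1956
P_K = P₀×ρ^K = 0.19564 × 0.89286^6 = 0.19564 × 0.50664 = 0.09912
Blocking probability P_6 = 0.09912 (9.91%)
L = ρ[1 - (K+1)ρ^K + Kρ^(K+1)] / [(1-ρ)(1-ρ^(K+1))]
L = 0.89286 × (1 - 7×0.5066408 + 6×0.4523593) / ((1 - 0.89286) × (1 - 0.4523593)) = 2.5515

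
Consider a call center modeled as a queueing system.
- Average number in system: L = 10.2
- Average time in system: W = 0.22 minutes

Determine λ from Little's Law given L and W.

Little's Law: L = λW, so λ = L/W
λ = 10.2/0.22 = 46.3636 calls/minute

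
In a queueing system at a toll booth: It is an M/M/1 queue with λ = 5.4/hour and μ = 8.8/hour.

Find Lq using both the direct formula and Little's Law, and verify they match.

Method 1 (direct): Lq = λ²/(μ(μ-λ)) = 29.16/(8.8 × 3.40) = 0.9746

Method 2 (Little's Law):
W = 1/(μ-λ) = 1/3.40 = 0.29412
Wq = W - 1/μ = 0.29412 - 0.11364 = 0.18048
Lq = λWq = 5.4 × 0.18048 = 0.9746 ✔ (matches Method 1)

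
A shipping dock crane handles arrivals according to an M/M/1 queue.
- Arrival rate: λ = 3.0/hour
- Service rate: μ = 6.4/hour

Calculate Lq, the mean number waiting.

ρ = λ/μ = 3.0/6.4 = 0.4688
For M/M/1: Lq = λ²/(μ(μ-λ))
Lq = 9.00/(6.4 × 3.40)
Lq = 0.4136 containers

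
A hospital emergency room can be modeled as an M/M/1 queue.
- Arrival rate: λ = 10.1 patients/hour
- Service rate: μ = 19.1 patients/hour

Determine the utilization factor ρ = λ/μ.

Server utilization: ρ = λ/μ
ρ = 10.1/19.1 = 0.5288
The server is busy 52.88% of the time.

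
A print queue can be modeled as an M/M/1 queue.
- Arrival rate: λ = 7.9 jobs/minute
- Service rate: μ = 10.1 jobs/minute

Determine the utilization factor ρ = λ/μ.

Server utilization: ρ = λ/μ
ρ = 7.9/10.1 = 0.7822
The server is busy 78.22% of the time.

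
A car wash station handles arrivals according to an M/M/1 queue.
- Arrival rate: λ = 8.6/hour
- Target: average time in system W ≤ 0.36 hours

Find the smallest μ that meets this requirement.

For M/M/1: W = 1/(μ-λ)
Need W ≤ 0.36, so 1/(μ-λ) ≤ 0.36
μ - λ ≥ 1/0.36 = 2.7778
μ ≥ 8.6 + 2.7778 = 11.3778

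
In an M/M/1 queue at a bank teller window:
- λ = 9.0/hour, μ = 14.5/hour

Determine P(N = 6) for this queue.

ρ = λ/μ = 9.0/14.5 = 0.6207
P(n) = (1-ρ)ρⁿ
P(6) = (1-0.6207) × 0.6207^6
P(6) = 0.3793 × 0.05719
P(6) = 0.02169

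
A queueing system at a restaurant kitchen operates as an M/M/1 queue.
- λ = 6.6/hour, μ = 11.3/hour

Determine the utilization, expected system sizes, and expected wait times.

Step 1: ρ = λ/μ = 6.6/11.3 = 0.5841
Step 2: L = λ/(μ-λ) = 6.6/4.70 = 1.4043
Step 3: Lq = λ²/(μ(μ-λ)) = 43.56/(11.3×4.70) = 0.8202
Step 4: W = 1/(μ-λ) = 1/4.70 = 0.21277
Step 5: Wq = λ/(μ(μ-λ)) = 6.6/(11.3×4.70) = 0.1243
Step 6: P(0) = 1-ρ = 0.4159
Verify: L = λW = 6.6×0.21277 = 1.4043 ✔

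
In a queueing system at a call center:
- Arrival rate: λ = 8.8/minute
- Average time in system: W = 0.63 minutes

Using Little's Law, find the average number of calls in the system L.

Little's Law: L = λW
L = 8.8 × 0.63 = 5.5440 calls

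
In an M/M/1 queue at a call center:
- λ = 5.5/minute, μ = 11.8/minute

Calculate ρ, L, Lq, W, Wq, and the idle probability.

Step 1: ρ = λ/μ = 5.5/11.8 = 0.4661
Step 2: L = λ/(μ-λ) = 5.5/6.30 = 0.8730
Step 3: Lq = λ²/(μ(μ-λ)) = 30.25/(11.8×6.30) = 0.4069
Step 4: W = 1/(μ-λ) = 1/6.30 = 0.15873
Step 5: Wq = λ/(μ(μ-λ)) = 5.5/(11.8×6.30) = 0.07398
Step 6: P(0) = 1-ρ = 0.5339
Verify: L = λW = 5.5×0.15873 = 0.8730 ✔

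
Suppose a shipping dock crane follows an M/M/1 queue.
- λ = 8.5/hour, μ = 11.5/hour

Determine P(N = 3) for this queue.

ρ = λ/μ = 8.5/11.5 = 0.7391
P(n) = (1-ρ)ρⁿ
P(3) = (1-0.7391) × 0.7391^3
P(3) = 0.2609 × 0.4037
P(3) = 0.1053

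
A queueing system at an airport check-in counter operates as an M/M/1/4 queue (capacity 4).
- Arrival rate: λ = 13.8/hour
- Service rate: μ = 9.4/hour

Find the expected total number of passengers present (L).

ρ = λ/μ = 13.8/9.4 = 1.4681
P₀ = (1-ρ)/(1-ρ^(K+1)) = (1-1.4681)/(1-1.4681^5) = -0.4681/-5.8199 = 0.08043
P_K = P₀×ρ^K = 0.08043 × 1.4681^4 = 0.08043 × 4.6454 = 0.3736
L = ρ[1 - (K+1)ρ^K + Kρ^(K+1)] / [(1-ρ)(1-ρ^(K+1))]
L = 1.4681 × (1 - 5×4.6454 + 4×6.8199) / ((1 - 1.4681) × (1 - 6.8199)) = 2.7228 passengers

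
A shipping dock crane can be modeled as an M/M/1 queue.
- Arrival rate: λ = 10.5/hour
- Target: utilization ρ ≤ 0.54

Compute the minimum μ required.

ρ = λ/μ, so μ = λ/ρ
μ ≥ 10.5/0.54 = 19.4444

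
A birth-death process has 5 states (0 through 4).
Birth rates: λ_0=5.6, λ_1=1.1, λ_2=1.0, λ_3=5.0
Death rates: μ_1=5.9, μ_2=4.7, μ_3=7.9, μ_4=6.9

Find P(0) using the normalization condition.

Ratios P(n)/P(0) = (λ₀···λₙ₋₁)/(μ₁···μₙ):
P(1)/P(0) = (5.6)/(5.9) = 0.9492
P(2)/P(0) = (5.6×1.1)/(5.9×4.7) = 0.2221
P(3)/P(0) = (5.6×1.1×1.0)/(5.9×4.7×7.9) = 0.02812
P(4)/P(0) = (5.6×1.1×1.0×5.0)/(5.9×4.7×7.9×6.9) = 0.02038

Normalization: ∑ P(n) = 1
P(0) × (1.0000 + 0.9492 + 0.2221 + 0.02812 + 0.02038) = 1
P(0) × 2.2198 = 1
P(0) = 1/2.2198 = 0.4505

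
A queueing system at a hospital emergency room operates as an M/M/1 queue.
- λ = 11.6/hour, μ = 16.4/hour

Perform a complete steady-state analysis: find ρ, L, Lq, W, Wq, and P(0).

Step 1: ρ = λ/μ = 11.6/16.4 = 0.7073
Step 2: L = λ/(μ-λ) = 11.6/4.80 = 2.4167
Step 3: Lq = λ²/(μ(μ-λ)) = 134.56/(16.4×4.80) = 1.7093
Step 4: W = 1/(μ-λ) = 1/4.80 = 0.208333
Step 5: Wq = λ/(μ(μ-λ)) = 11.6/(16.4×4.80) = 0.1474
Step 6: P(0) = 1-ρ = 0.2927
Verify: L = λW = 11.6×0.208333 = 2.4167 ✔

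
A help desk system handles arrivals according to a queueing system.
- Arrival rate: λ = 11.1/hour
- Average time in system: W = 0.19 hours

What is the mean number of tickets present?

Little's Law: L = λW
L = 11.1 × 0.19 = 2.1090 tickets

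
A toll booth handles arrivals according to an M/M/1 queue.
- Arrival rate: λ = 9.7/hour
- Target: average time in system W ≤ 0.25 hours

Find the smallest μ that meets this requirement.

For M/M/1: W = 1/(μ-λ)
Need W ≤ 0.25, so 1/(μ-λ) ≤ 0.25
μ - λ ≥ 1/0.25 = 4.0000
μ ≥ 9.7 + 4.0000 = 13.7000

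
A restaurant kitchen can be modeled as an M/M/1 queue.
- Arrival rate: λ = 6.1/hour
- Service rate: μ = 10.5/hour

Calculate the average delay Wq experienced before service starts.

First, compute utilization: ρ = λ/μ = 6.1/10.5 = 0.5810
For M/M/1: Wq = λ/(μ(μ-λ))
Wq = 6.1/(10.5 × (10.5-6.1))
Wq = 6.1/(10.5 × 4.40)
Wq = 0.1320 hours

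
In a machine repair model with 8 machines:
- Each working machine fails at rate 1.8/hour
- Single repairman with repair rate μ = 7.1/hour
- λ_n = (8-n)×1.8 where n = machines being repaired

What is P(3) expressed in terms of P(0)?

P(3)/P(0) = ∏_{i=0}^{3-1} λ_i/μ_{i+1}
= (8-0)×1.8/7.1 × (8-1)×1.8/7.1 × (8-2)×1.8/7.1
= 5.4750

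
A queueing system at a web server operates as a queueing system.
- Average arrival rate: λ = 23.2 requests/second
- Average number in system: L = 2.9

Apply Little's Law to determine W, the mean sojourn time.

Little's Law: L = λW, so W = L/λ
W = 2.9/23.2 = 0.1250 seconds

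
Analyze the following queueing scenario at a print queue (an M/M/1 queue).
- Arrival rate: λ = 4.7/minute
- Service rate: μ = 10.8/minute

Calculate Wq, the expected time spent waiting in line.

First, compute utilization: ρ = λ/μ = 4.7/10.8 = 0.4352
For M/M/1: Wq = λ/(μ(μ-λ))
Wq = 4.7/(10.8 × (10.8-4.7))
Wq = 4.7/(10.8 × 6.10)
Wq = 0.07134 minutes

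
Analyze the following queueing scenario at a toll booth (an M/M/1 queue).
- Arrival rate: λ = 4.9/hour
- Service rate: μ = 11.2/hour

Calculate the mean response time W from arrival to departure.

First, compute utilization: ρ = λ/μ = 4.9/11.2 = 0.4375
For M/M/1: W = 1/(μ-λ)
W = 1/(11.2-4.9) = 1/6.30
W = 0.1587 hours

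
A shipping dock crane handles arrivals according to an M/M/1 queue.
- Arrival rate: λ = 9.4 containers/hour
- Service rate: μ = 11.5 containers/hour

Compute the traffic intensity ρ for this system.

Server utilization: ρ = λ/μ
ρ = 9.4/11.5 = 0.8174
The server is busy 81.74% of the time.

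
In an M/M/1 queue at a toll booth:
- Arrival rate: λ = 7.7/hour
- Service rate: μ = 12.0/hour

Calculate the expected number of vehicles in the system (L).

ρ = λ/μ = 7.7/12.0 = 0.6417
For M/M/1: L = λ/(μ-λ)
L = 7.7/(12.0-7.7) = 7.7/4.30
L = 1.7907 vehicles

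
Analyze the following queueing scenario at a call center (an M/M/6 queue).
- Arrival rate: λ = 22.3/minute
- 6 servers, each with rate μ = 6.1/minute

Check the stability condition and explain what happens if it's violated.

Stability requires ρ = λ/(cμ) < 1
ρ = 22.3/(6 × 6.1) = 22.3/36.60 = 0.6093
Since 0.6093 < 1, the system is STABLE.
The servers are busy 60.93% of the time.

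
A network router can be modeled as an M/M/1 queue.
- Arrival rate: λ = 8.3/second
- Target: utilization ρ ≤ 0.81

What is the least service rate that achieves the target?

ρ = λ/μ, so μ = λ/ρ
μ ≥ 8.3/0.81 = 10.2469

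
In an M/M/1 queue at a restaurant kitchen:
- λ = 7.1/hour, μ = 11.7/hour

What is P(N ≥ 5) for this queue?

ρ = λ/μ = 7.1/11.7 = 0.60684
P(N ≥ n) = ρⁿ
P(N ≥ 5) = 0.60684^5
P(N ≥ 5) = 0.08229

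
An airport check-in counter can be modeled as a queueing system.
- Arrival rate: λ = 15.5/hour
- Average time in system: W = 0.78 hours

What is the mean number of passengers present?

Little's Law: L = λW
L = 15.5 × 0.78 = 12.0900 passengers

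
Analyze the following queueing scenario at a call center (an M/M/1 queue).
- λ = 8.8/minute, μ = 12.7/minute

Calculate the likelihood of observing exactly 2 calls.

ρ = λ/μ = 8.8/12.7 = 0.6929
P(n) = (1-ρ)ρⁿ
P(2) = (1-0.6929) × 0.6929^2
P(2) = 0.3071 × 0.4801
P(2) = 0.1474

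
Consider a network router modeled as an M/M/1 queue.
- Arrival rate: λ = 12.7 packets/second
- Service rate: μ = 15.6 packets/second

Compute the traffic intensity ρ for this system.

Server utilization: ρ = λ/μ
ρ = 12.7/15.6 = 0.8141
The server is busy 81.41% of the time.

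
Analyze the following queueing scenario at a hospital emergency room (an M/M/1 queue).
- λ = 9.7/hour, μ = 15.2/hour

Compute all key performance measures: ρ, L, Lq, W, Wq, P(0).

Step 1: ρ = λ/μ = 9.7/15.2 = 0.6382
Step 2: L = λ/(μ-λ) = 9.7/5.50 = 1.7636
Step 3: Lq = λ²/(μ(μ-λ)) = 94.09/(15.2×5.50) = 1.1255
Step 4: W = 1/(μ-λ) = 1/5.50 = 0.181818
Step 5: Wq = λ/(μ(μ-λ)) = 9.7/(15.2×5.50) = 0.1160
Step 6: P(0) = 1-ρ = 0.3618
Verify: L = λW = 9.7×0.181818 = 1.7636 ✔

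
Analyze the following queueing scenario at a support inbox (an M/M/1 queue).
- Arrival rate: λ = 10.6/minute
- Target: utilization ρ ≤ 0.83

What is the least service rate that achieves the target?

ρ = λ/μ, so μ = λ/ρ
μ ≥ 10.6/0.83 = 12.7711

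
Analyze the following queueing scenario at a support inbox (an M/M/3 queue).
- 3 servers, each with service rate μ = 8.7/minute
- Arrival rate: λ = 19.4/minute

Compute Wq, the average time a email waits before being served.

Traffic intensity: ρ = λ/(cμ) = 19.4/(3×8.7) = 0.7433
Since ρ = 0.7433 < 1, system is stable.
Offered load a = λ/μ = cρ = 19.4/8.7 = 2.2299
P₀ = [ Σₙ₌₀^2 aⁿ/n! + a^3/(3!(1-ρ)) ]⁻¹
Σ = a^0/0! + a^1/1! + a^2/2! = 1.0000 + 2.2299 + 2.4862 = 5.7161
a^3/(3!(1-ρ)) = 11.08785/(6 × 0.2567050) = 7.1988
P₀ = 1/(5.7161 + 7.1988) = 0.07743
Lq = P₀·a^3·ρ / (3!(1-ρ)²) = 0.077430 × 11.0879 × 0.74330 / (6 × 0.065897) = 1.6140
Wq = Lq/λ = 1.61398/19.4 = 0.08319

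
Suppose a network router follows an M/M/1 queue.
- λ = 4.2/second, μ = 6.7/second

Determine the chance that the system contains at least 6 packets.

ρ = λ/μ = 4.2/6.7 = 0.62687
P(N ≥ n) = ρⁿ
P(N ≥ 6) = 0.62687^6
P(N ≥ 6) = 0.06068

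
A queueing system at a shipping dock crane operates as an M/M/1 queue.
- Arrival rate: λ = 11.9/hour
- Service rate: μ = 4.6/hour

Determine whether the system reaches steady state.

Stability requires ρ = λ/(cμ) < 1
ρ = 11.9/(1 × 4.6) = 11.9/4.60 = 2.5870
Since 2.5870 ≥ 1, the system is UNSTABLE.
Queue grows without bound. Need μ > λ = 11.9.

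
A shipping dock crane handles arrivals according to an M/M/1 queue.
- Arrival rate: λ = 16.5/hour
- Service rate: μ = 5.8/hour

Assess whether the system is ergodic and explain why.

Stability requires ρ = λ/(cμ) < 1
ρ = 16.5/(1 × 5.8) = 16.5/5.80 = 2.8448
Since 2.8448 ≥ 1, the system is UNSTABLE.
Queue grows without bound. Need μ > λ = 16.5.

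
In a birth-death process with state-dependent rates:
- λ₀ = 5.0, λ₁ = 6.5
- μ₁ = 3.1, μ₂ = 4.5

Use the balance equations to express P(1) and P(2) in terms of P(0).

Balance equations:
State 0: λ₀P₀ = μ₁P₁ → P₁ = (λ₀/μ₁)P₀ = (5.0/3.1)P₀ = 1.6129P₀
State 1: P₂ = (λ₀λ₁)/(μ₁μ₂)P₀ = (5.0×6.5)/(3.1×4.5)P₀ = 2.3297P₀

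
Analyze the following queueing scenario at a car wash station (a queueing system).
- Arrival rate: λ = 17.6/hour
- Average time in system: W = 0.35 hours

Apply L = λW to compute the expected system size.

Little's Law: L = λW
L = 17.6 × 0.35 = 6.1600 cars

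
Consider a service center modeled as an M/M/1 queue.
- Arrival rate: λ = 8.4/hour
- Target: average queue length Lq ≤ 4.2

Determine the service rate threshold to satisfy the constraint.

For M/M/1: Lq = λ²/(μ(μ-λ))
Need Lq ≤ 4.2, i.e. μ(μ-λ) ≥ λ²/4.2
μ² - 8.4μ - 70.56/4.2 ≥ 0  →  μ² - 8.4μ - 16.8000 ≥ 0
Quadratic formula (positive root): μ = [λ + √(λ² + 4×16.8000)]/2
Discriminant: 70.56 + 4×16.8000 = 137.7600, √137.7600 = 11.7371
μ ≥ (8.4 + 11.7371)/2 = 10.0686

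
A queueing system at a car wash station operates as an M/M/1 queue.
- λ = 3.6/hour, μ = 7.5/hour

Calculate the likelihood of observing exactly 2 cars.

ρ = λ/μ = 3.6/7.5 = 0.4800
P(n) = (1-ρ)ρⁿ
P(2) = (1-0.4800) × 0.4800^2
P(2) = 0.5200 × 0.2304
P(2) = 0.1198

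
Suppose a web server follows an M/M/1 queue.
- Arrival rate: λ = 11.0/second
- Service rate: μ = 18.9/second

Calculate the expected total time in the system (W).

First, compute utilization: ρ = λ/μ = 11.0/18.9 = 0.5820
For M/M/1: W = 1/(μ-λ)
W = 1/(18.9-11.0) = 1/7.90
W = 0.1266 seconds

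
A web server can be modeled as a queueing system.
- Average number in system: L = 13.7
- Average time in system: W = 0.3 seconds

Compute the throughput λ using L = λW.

Little's Law: L = λW, so λ = L/W
λ = 13.7/0.3 = 45.6667 requests/second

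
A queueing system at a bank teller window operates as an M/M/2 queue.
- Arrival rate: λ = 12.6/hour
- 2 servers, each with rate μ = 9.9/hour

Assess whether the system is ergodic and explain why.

Stability requires ρ = λ/(cμ) < 1
ρ = 12.6/(2 × 9.9) = 12.6/19.80 = 0.6364
Since 0.6364 < 1, the system is STABLE.
The servers are busy 63.64% of the time.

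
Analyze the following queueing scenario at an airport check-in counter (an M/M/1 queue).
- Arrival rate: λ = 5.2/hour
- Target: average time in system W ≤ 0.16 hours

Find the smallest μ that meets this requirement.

For M/M/1: W = 1/(μ-λ)
Need W ≤ 0.16, so 1/(μ-λ) ≤ 0.16
μ - λ ≥ 1/0.16 = 6.2500
μ ≥ 5.2 + 6.2500 = 11.4500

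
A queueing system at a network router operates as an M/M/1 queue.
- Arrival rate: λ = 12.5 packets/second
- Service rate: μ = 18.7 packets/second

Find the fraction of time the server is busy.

Server utilization: ρ = λ/μ
ρ = 12.5/18.7 = 0.6684
The server is busy 66.84% of the time.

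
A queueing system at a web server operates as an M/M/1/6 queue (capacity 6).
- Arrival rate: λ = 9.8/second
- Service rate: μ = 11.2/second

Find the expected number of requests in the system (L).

ρ = λ/μ = 9.8/11.2 = 0.8750
P₀ = (1-ρ)/(1-ρ^(K+1)) = (1-0.8750)/(1-0.8750^7) = 0.1250/0.6073 = 0.2058
P_K = P₀×ρ^K = 0.205828 × 0.8750^6 = 0.205828 × 0.448795 = 0.09237
L = ρ[1 - (K+1)ρ^K + Kρ^(K+1)] / [(1-ρ)(1-ρ^(K+1))]
L = 0.8750 × (1 - 7×0.4488 + 6×0.3927) / ((1 - 0.8750) × (1 - 0.3927)) = 2.4736 requests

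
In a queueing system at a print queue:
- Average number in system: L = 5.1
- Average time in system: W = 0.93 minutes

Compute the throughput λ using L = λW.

Little's Law: L = λW, so λ = L/W
λ = 5.1/0.93 = 5.4839 jobs/minute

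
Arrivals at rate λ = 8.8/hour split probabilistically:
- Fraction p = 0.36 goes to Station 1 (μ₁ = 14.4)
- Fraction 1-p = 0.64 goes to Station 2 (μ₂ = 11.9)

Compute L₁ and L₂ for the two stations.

Effective rates: λ₁ = 8.8×0.36 = 3.168, λ₂ = 8.8×0.64 = 5.632
Station 1: ρ₁ = 3.168/14.4 = 0.2200, L₁ = ρ₁/(1-ρ₁) = 0.2200/(1-0.2200) = 0.2821
Station 2: ρ₂ = 5.632/11.9 = 0.47328, L₂ = ρ₂/(1-ρ₂) = 0.47328/(1-0.47328) = 0.8985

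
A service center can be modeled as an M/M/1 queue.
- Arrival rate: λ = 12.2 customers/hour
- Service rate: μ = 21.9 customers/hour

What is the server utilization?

Server utilization: ρ = λ/μ
ρ = 12.2/21.9 = 0.5571
The server is busy 55.71% of the time.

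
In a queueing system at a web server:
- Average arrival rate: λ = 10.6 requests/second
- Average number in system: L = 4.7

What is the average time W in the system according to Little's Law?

Little's Law: L = λW, so W = L/λ
W = 4.7/10.6 = 0.4434 seconds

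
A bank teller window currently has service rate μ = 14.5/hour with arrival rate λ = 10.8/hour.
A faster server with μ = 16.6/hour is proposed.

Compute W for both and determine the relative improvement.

System 1: ρ₁ = 10.8/14.5 = 0.7448, W₁ = 1/(14.5-10.8) = 0.27027
System 2: ρ₂ = 10.8/16.6 = 0.6506, W₂ = 1/(16.6-10.8) = 0.17241
Improvement: (W₁-W₂)/W₁ = (0.27027-0.17241)/0.27027 = 36.21%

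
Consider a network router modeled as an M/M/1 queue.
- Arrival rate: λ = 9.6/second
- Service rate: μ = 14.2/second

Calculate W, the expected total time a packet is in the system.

First, compute utilization: ρ = λ/μ = 9.6/14.2 = 0.6761
For M/M/1: W = 1/(μ-λ)
W = 1/(14.2-9.6) = 1/4.60
W = 0.2174 seconds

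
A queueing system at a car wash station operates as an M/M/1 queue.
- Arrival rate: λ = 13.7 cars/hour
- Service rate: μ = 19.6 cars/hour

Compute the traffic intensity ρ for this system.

Server utilization: ρ = λ/μ
ρ = 13.7/19.6 = 0.6990
The server is busy 69.90% of the time.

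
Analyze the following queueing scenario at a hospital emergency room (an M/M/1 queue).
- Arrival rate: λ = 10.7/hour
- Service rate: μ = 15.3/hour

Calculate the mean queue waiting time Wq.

First, compute utilization: ρ = λ/μ = 10.7/15.3 = 0.6993
For M/M/1: Wq = λ/(μ(μ-λ))
Wq = 10.7/(15.3 × (15.3-10.7))
Wq = 10.7/(15.3 × 4.60)
Wq = 0.1520 hours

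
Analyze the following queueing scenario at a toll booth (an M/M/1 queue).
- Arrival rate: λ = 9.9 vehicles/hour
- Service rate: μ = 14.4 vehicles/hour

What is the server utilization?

Server utilization: ρ = λ/μ
ρ = 9.9/14.4 = 0.6875
The server is busy 68.75% of the time.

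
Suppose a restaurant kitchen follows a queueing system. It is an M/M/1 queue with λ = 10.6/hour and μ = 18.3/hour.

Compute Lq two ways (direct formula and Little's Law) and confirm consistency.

Method 1 (direct): Lq = λ²/(μ(μ-λ)) = 112.36/(18.3 × 7.70) = 0.7974

Method 2 (Little's Law):
W = 1/(μ-λ) = 1/7.70 = 0.12987
Wq = W - 1/μ = 0.12987 - 0.054645 = 0.07523
Lq = λWq = 10.6 × 0.07523 = 0.7974 ✔ (matches Method 1)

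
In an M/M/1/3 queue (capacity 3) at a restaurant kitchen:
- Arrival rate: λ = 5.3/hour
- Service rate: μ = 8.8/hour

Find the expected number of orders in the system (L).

ρ = λ/μ = 5.3/8.8 = 0.60227
P₀ = (1-ρ)/(1-ρ^(K+1)) = (1-0.60227)/(1-0.60227^4) = 0.3977/0.8684 = 0.4580
P_K = P₀×ρ^K = 0.4580 × 0.60227^3 = 0.4580 × 0.2185 = 0.1001
L = ρ[1 - (K+1)ρ^K + Kρ^(K+1)] / [(1-ρ)(1-ρ^(K+1))]
L = 0.60227 × (1 - 4×0.21846 + 3×0.13157) / ((1 - 0.60227) × (1 - 0.13157)) = 0.9082 orders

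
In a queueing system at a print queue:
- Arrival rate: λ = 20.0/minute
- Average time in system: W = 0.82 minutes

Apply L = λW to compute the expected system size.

Little's Law: L = λW
L = 20.0 × 0.82 = 16.4000 jobs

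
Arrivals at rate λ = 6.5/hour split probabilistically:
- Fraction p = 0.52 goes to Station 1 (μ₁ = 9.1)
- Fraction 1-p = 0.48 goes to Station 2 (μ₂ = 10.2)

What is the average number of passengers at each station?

Effective rates: λ₁ = 6.5×0.52 = 3.38, λ₂ = 6.5×0.48 = 3.12
Station 1: ρ₁ = 3.38/9.1 = 0.37143, L₁ = ρ₁/(1-ρ₁) = 0.37143/(1-0.37143) = 0.5909
Station 2: ρ₂ = 3.12/10.2 = 0.3059, L₂ = ρ₂/(1-ρ₂) = 0.3059/(1-0.3059) = 0.4407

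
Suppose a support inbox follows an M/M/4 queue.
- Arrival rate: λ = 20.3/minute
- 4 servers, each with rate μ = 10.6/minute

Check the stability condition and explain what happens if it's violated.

Stability requires ρ = λ/(cμ) < 1
ρ = 20.3/(4 × 10.6) = 20.3/42.40 = 0.4788
Since 0.4788 < 1, the system is STABLE.
The servers are busy 47.88% of the time.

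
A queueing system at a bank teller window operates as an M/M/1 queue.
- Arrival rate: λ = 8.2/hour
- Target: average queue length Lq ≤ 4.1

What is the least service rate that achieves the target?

For M/M/1: Lq = λ²/(μ(μ-λ))
Need Lq ≤ 4.1, i.e. μ(μ-λ) ≥ λ²/4.1
μ² - 8.2μ - 67.24/4.1 ≥ 0  →  μ² - 8.2μ - 16.4000 ≥ 0
Quadratic formula (positive root): μ = [λ + √(λ² + 4×16.4000)]/2
Discriminant: 67.24 + 4×16.4000 = 132.8400, √132.8400 = 11.5256
μ ≥ (8.2 + 11.5256)/2 = 9.8628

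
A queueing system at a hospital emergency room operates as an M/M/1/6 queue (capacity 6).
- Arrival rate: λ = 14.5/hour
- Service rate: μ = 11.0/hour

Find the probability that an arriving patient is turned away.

ρ = λ/μ = 14.5/11.0 = 1.31818
P₀ = (1-ρ)/(1-ρ^(K+1)) = (1-1.31818)/(1-1.31818^7) = -0.3182/-5.9155 = 0.05379
P_K = P₀×ρ^K = 0.05379 × 1.31818^6 = 0.05379 × 5.2462 = 0.2822
Blocking probability = 28.22%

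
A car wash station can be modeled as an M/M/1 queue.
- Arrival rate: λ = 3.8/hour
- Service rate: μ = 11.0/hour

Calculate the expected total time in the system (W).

First, compute utilization: ρ = λ/μ = 3.8/11.0 = 0.3455
For M/M/1: W = 1/(μ-λ)
W = 1/(11.0-3.8) = 1/7.20
W = 0.1389 hours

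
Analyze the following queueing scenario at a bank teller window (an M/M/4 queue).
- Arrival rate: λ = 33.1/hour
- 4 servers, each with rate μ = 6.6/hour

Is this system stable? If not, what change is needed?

Stability requires ρ = λ/(cμ) < 1
ρ = 33.1/(4 × 6.6) = 33.1/26.40 = 1.2538
Since 1.2538 ≥ 1, the system is UNSTABLE.
Need c > λ/μ = 33.1/6.6 = 5.02.
Minimum servers needed: c = 6.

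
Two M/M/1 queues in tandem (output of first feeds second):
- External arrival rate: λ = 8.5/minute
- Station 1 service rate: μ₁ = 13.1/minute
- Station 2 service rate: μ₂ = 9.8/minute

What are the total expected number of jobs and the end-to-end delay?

By Jackson's theorem, each station behaves as independent M/M/1.
Station 1: ρ₁ = 8.5/13.1 = 0.6489, L₁ = ρ₁/(1-ρ₁) = λ/(μ₁-λ) = 8.5/4.60 = 1.8478
Station 2: ρ₂ = 8.5/9.8 = 0.8673, L₂ = ρ₂/(1-ρ₂) = λ/(μ₂-λ) = 8.5/1.30 = 6.5385
Total: L = L₁ + L₂ = 1.8478 + 6.5385 = 8.3863
W = L/λ = 8.3863/8.5 = 0.9866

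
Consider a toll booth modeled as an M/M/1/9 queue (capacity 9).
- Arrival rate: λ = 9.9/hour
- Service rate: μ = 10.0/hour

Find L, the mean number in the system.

ρ = λ/μ = 9.9/10.0 = 0.9900
P₀ = (1-ρ)/(1-ρ^(K+1)) = (1-0.9900)/(1-0.9900^10) = 0.01000/0.09562 = 0.1046
P_K = P₀×ρ^K = 0.10458 × 0.9900^9 = 0.10458 × 0.91352 = 0.09554
L = ρ[1 - (K+1)ρ^K + Kρ^(K+1)] / [(1-ρ)(1-ρ^(K+1))]
L = 0.9900 × (1 - 10×0.91351725 + 9×0.90438208) / ((1 - 0.9900) × (1 - 0.90438208)) = 4.4171 vehicles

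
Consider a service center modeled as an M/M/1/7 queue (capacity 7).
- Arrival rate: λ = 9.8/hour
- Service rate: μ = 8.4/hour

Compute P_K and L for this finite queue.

ρ = λ/μ = 9.8/8.4 = 1.16667
P₀ = (1-ρ)/(1-ρ^(K+1)) = (1-1.16667)/(1-1.16667^8) = -0.16667/-2.4323 = 0.06852
P_K = P₀×ρ^K = 0.06852 × 1.16667^7 = 0.06852 × 2.9420 = 0.2016
Blocking probability P_7 = 0.2016 (20.16%)
L = ρ[1 - (K+1)ρ^K + Kρ^(K+1)] / [(1-ρ)(1-ρ^(K+1))]
L = 1.16667 × (1 - 8×2.941956 + 7×3.432292) / ((1 - 1.16667) × (1 - 3.432292)) = 4.2892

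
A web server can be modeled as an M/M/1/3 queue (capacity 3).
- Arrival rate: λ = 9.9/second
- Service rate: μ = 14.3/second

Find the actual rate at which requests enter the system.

ρ = λ/μ = 9.9/14.3 = 0.6923
P₀ = (1-ρ)/(1-ρ^(K+1)) = (1-0.6923)/(1-0.6923^4) = 0.3077/0.7703 = 0.3995
P_K = P₀×ρ^K = 0.39946 × 0.6923^3 = 0.39946 × 0.33181 = 0.1325
λ_eff = λ(1-P_K) = 9.9 × (1 - 0.13255) = 9.9 × 0.86745 = 8.5878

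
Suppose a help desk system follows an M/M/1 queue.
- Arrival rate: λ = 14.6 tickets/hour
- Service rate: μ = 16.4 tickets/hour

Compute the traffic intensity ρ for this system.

Server utilization: ρ = λ/μ
ρ = 14.6/16.4 = 0.8902
The server is busy 89.02% of the time.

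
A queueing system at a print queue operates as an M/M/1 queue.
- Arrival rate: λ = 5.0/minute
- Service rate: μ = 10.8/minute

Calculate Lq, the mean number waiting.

ρ = λ/μ = 5.0/10.8 = 0.4630
For M/M/1: Lq = λ²/(μ(μ-λ))
Lq = 25.00/(10.8 × 5.80)
Lq = 0.3991 jobs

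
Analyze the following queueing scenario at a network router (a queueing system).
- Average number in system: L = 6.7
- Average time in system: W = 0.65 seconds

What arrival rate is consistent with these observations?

Little's Law: L = λW, so λ = L/W
λ = 6.7/0.65 = 10.3077 packets/second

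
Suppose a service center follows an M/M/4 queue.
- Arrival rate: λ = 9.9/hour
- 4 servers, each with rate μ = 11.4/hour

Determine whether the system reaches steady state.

Stability requires ρ = λ/(cμ) < 1
ρ = 9.9/(4 × 11.4) = 9.9/45.60 = 0.2171
Since 0.2171 < 1, the system is STABLE.
The servers are busy 21.71% of the time.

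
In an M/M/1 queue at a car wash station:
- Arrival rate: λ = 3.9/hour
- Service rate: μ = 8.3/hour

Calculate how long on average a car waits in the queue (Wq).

First, compute utilization: ρ = λ/μ = 3.9/8.3 = 0.4699
For M/M/1: Wq = λ/(μ(μ-λ))
Wq = 3.9/(8.3 × (8.3-3.9))
Wq = 3.9/(8.3 × 4.40)
Wq = 0.1068 hours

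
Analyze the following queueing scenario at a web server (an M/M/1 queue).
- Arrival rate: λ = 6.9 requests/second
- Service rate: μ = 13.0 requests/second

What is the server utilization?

Server utilization: ρ = λ/μ
ρ = 6.9/13.0 = 0.5308
The server is busy 53.08% of the time.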